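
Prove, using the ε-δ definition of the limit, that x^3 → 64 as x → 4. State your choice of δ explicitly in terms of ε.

δ = min(2, ε/76)

Let ε > 0. We seek δ > 0 with 0 < |x − 4| < δ ⇒ |x^3 − 64| < ε.
Factor: x^3 − 64 = (x − 4)(x^2 + 4x + 16), so |x^3 − 64| = |x − 4|·|x^2 + 4x + 16|.
Impose δ ≤ 2 so that |x| < 6; then |x^2 + 4x + 16| ≤ 76.
Hence |x^3 − 64| ≤ 76|x − 4|, which is < ε once |x − 4| < ε/76.
Take δ = min(2, ε/76). If 0 < |x − 4| < δ then both bounds hold and |x^3 − 64| ≤ 76|x − 4| < 76·(ε/76) = ε.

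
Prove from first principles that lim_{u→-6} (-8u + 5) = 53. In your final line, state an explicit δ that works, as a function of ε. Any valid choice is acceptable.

Let ε > 0. We need δ > 0 so that 0 < |u + 6| < δ implies |(-8u + 5) − 53| < ε.
|(-8u + 5) − 53| = |-8u - 48| = 8|u + 6|.
Thus it suffices that |u + 6| < ε/8.
Take δ = ε/8. If 0 < |u + 6| < δ then |(-8u + 5) − 53| = 8|u + 6| < 8·(ε/8) = ε.

δ = ε/8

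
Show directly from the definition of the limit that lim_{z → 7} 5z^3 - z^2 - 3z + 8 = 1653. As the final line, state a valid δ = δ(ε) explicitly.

δ = min(1, ε/827)

Fix ε > 0. We want δ > 0 such that 0 < |z − 7| < δ implies |(5z^3 - z^2 - 3z + 8) − 1653| < ε.
(5z^3 - z^2 - 3z + 8) − 1653 = 5z^3 - z^2 - 3z - 1645 = (z − 7)(5z^2 + 34z + 235).
So |(5z^3 - z^2 - 3z + 8) − 1653| = |z − 7|·|5z^2 + 34z + 235|.
Require δ ≤ 1. Then |z − 7| < 1 gives |z| < 8, and by the triangle inequality |5z^2 + 34z + 235| ≤ 5·8^2 + 34·8 + 235 = 827.
Hence |(5z^3 - z^2 - 3z + 8) − 1653| ≤ 827|z − 7| < ε provided |z − 7| < ε/827.
Choosing δ = min(1, ε/827) ensures both conditions, hence |(5z^3 - z^2 - 3z + 8) − 1653| < ε.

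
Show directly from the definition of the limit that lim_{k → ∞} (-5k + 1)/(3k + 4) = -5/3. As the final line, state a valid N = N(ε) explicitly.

Suppose ε > 0. For k ≥ 1, |(-5k + 1)/(3k + 4) + 5/3| = |23|/(3(3k + 4)) = 23/(3(3k + 4)).
Since 3k + 4 ≥ 3k for k ≥ 1, this is ≤ 23/(3·3k) = (23/9)/k.
So |(-5k + 1)/(3k + 4) + 5/3| < ε whenever k > (23/9)/ε.
Take N = (23/9)/ε. If k > N then |(-5k + 1)/(3k + 4) + 5/3| ≤ (23/9)/k < ε.

N = (23/9)/ε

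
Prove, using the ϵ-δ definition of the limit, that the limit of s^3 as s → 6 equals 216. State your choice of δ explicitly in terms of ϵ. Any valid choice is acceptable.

Let ϵ > 0 be given. We seek δ > 0 with 0 < |s − 6| < δ ⇒ |s^3 − 216| < ϵ.
Factor: s^3 − 216 = (s − 6)(s^2 + 6s + 36), so |s^3 − 216| = |s − 6|·|s^2 + 6s + 36|.
Impose δ ≤ 1 so that |s| < 7; then |s^2 + 6s + 36| ≤ 127.
Hence |s^3 − 216| ≤ 127|s − 6|, which is < ϵ once |s − 6| < ϵ/127.
Take δ = min(1, ϵ/127). If 0 < |s − 6| < δ then both bounds hold and |s^3 − 216| ≤ 127|s − 6| < 127·(ϵ/127) = ϵ.

δ = min(1, ϵ/127)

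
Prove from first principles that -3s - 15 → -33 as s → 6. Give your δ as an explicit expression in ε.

δ = ε/3

Fix ε > 0. We need δ > 0 so that 0 < |s − 6| < δ implies |(-3s - 15) + 33| < ε.
|(-3s - 15) + 33| = |-3s + 18| = 3|s − 6|.
Thus it suffices that |s − 6| < ε/3.
Take δ = ε/3. If 0 < |s − 6| < δ then |(-3s - 15) + 33| = 3|s − 6| < 3·(ε/3) = ε.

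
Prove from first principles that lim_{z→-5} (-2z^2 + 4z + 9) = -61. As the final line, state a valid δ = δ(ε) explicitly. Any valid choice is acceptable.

Let ε > 0. We want δ > 0 such that 0 < |z + 5| < δ implies |(-2z^2 + 4z + 9) + 61| < ε.
(-2z^2 + 4z + 9) + 61 = -2z^2 + 4z + 70 = (z + 5)(-2z + 14).
So |(-2z^2 + 4z + 9) + 61| = |z + 5|·|-2z + 14|.
Require δ ≤ 1. Then |z + 5| < 1 gives |z| < 6, and by the triangle inequality |-2z + 14| ≤ 2·6 + 14 = 26.
Hence |(-2z^2 + 4z + 9) + 61| ≤ 26|z + 5| < ε provided |z + 5| < ε/26.
Take δ = min(1, ε/26). Then 0 < |z + 5| < δ gives both |z + 5| < 1 and |z + 5| < ε/26, so |(-2z^2 + 4z + 9) + 61| < ε.

δ = min(1, ε/26)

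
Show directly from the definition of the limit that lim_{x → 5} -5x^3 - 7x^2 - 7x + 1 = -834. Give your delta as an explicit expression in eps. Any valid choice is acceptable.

delta = min(1, eps/539)

Let eps > 0 be given. We want delta > 0 such that 0 < |x − 5| < delta implies |(-5x^3 - 7x^2 - 7x + 1) + 834| < eps.
(-5x^3 - 7x^2 - 7x + 1) + 834 = -5x^3 - 7x^2 - 7x + 835 = (x − 5)(-5x^2 - 32x - 167).
So |(-5x^3 - 7x^2 - 7x + 1) + 834| = |x − 5|·|-5x^2 - 32x - 167|.
Require delta ≤ 1. Then |x − 5| < 1 gives |x| < 6, and by the triangle inequality |-5x^2 - 32x - 167| ≤ 5·6^2 + 32·6 + 167 = 539.
Hence |(-5x^3 - 7x^2 - 7x + 1) + 834| ≤ 539|x − 5| < eps provided |x − 5| < eps/539.
Take delta = min(1, eps/539). Then 0 < |x − 5| < delta gives both |x − 5| < 1 and |x − 5| < eps/539, so |(-5x^3 - 7x^2 - 7x + 1) + 834| < eps.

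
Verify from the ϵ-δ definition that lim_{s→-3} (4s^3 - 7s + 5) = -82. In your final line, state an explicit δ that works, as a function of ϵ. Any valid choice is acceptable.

Let ϵ > 0. We want δ > 0 such that 0 < |s + 3| < δ implies |(4s^3 - 7s + 5) + 82| < ϵ.
(4s^3 - 7s + 5) + 82 = 4s^3 - 7s + 87 = (s + 3)(4s^2 - 12s + 29).
So |(4s^3 - 7s + 5) + 82| = |s + 3|·|4s^2 - 12s + 29|.
Assume first that |s + 3| < 1, so |s| < 4. Then |4s^2 - 12s + 29| ≤ 4·4^2 + 12·4 + 29 = 141.
Hence |(4s^3 - 7s + 5) + 82| ≤ 141|s + 3| < ϵ provided |s + 3| < ϵ/141.
Take δ = min(1, ϵ/141). Then 0 < |s + 3| < δ gives both |s + 3| < 1 and |s + 3| < ϵ/141, so |(4s^3 - 7s + 5) + 82| < ϵ.

δ = min(1, ϵ/141)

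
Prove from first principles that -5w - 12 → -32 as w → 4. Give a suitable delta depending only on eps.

delta = eps/5

Fix eps > 0. We need delta > 0 so that 0 < |w − 4| < delta implies |(-5w - 12) + 32| < eps.
Since (-5w - 12) + 32 = -5(w − 4), we have |(-5w - 12) + 32| = 5|w − 4|.
So 5|w − 4| < eps exactly when |w − 4| < eps/5.
Choosing delta = eps/5 gives |(-5w - 12) + 32| = 5|w − 4| < eps whenever |w − 4| < delta.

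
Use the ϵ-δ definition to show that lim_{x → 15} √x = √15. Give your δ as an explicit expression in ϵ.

δ = min(15, √15·ϵ)

Let ϵ > 0 be given. We want δ > 0 such that 0 < |x − 15| < δ implies |√x − √15| < ϵ.
Rationalise: √x − √15 = (x − 15)/(√x + √15), so |√x − √15| = |x − 15|/(√x + √15).
Restrict δ ≤ 15 so that |x − 15| < 15 forces x > 0, and then √x + √15 > √15.
Hence |√x − √15| < |x − 15|/√15, which is < ϵ once |x − 15| < √15·ϵ.
Take δ = min(15, √15·ϵ). If 0 < |x − 15| < δ then x > 0 and |√x − √15| < |x − 15|/√15 < ϵ.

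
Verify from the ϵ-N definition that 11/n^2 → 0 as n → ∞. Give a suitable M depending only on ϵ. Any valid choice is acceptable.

Fix ϵ > 0. For n ≥ 1, |11/n^2 − 0| = 11/n^2.
11/n^2 < ϵ ⇔ n^2 > 11/ϵ ⇔ n > (11/ϵ)^{1/2}.
Take M = (11/ϵ)^{1/2}. Then n > M implies 11/n^2 < ϵ.

M = (11/ϵ)^{1/2}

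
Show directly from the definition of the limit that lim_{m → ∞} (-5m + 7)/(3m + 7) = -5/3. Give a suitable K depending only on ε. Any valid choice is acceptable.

Suppose ε > 0. For m ≥ 1, |(-5m + 7)/(3m + 7) + 5/3| = |56|/(3(3m + 7)) = 56/(3(3m + 7)).
Since 3m + 7 ≥ 3m for m ≥ 1, this is ≤ 56/(3·3m) = (56/9)/m.
So |(-5m + 7)/(3m + 7) + 5/3| < ε whenever m > (56/9)/ε.
Take K = (56/9)/ε. If m > K then |(-5m + 7)/(3m + 7) + 5/3| ≤ (56/9)/m < ε.

K = (56/9)/ε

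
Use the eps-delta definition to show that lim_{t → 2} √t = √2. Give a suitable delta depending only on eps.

Fix eps > 0. We want delta > 0 such that 0 < |t − 2| < delta implies |√t − √2| < eps.
Multiplying by the conjugate, |√t − √2| = |t − 2|/(√t + √2).
Restrict delta ≤ 2 so that |t − 2| < 2 forces t > 0, and then √t + √2 > √2.
Hence |√t − √2| < |t − 2|/√2, which is < eps once |t − 2| < √2·eps.
Take delta = min(2, √2·eps). If 0 < |t − 2| < delta then t > 0 and |√t − √2| < |t − 2|/√2 < eps.

delta = min(2, √2·eps)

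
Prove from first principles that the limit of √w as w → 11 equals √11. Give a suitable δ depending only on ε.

δ = min(11, √11·ε)

Fix ε > 0. We want δ > 0 such that 0 < |w − 11| < δ implies |√w − √11| < ε.
Rationalise: √w − √11 = (w − 11)/(√w + √11), so |√w − √11| = |w − 11|/(√w + √11).
Restrict δ ≤ 11 so that |w − 11| < 11 forces w > 0, and then √w + √11 > √11.
Hence |√w − √11| < |w − 11|/√11, which is < ε once |w − 11| < √11·ε.
Take δ = min(11, √11·ε). If 0 < |w − 11| < δ then w > 0 and |√w − √11| < |w − 11|/√11 < ε.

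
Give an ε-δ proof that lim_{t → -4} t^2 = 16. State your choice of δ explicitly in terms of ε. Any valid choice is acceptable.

δ = min(1, ε/9)

Fix ε > 0. We seek δ > 0 with 0 < |t + 4| < δ ⇒ |t^2 − 16| < ε.
Factor: t^2 − 16 = (t + 4)(t - 4), so |t^2 − 16| = |t + 4|·|t - 4|.
Impose δ ≤ 1 so that |t| < 5; then |t - 4| ≤ 9.
Hence |t^2 − 16| ≤ 9|t + 4|, which is < ε once |t + 4| < ε/9.
Take δ = min(1, ε/9). If 0 < |t + 4| < δ then both bounds hold and |t^2 − 16| ≤ 9|t + 4| < 9·(ε/9) = ε.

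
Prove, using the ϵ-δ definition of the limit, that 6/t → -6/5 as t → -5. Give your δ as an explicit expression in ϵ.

δ = min(5/2, (25/12)ϵ)

Fix ϵ > 0. We seek δ > 0 such that 0 < |t + 5| < δ implies |6/t + 6/5| < ϵ.
|6/t + 6/5| = 6·|-5 − t|/(5·|t|) = 6|t + 5|/(5|t|).
Require δ ≤ 5/2 so that |t| > 5 − 5/2 = 5/2, hence 5|t| > 25/2.
Then |6/t + 6/5| < 6|t + 5|/(25/2), which is < ϵ when |t + 5| < (25/12)ϵ.
Take δ = min(5/2, (25/12)ϵ). Then 0 < |t + 5| < δ gives both |t + 5| < 5/2 and |t + 5| < (25/12)ϵ, so |6/t + 6/5| < ϵ.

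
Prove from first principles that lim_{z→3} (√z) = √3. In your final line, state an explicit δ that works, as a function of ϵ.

Suppose ϵ > 0. We want δ > 0 such that 0 < |z − 3| < δ implies |√z − √3| < ϵ.
Multiplying by the conjugate, |√z − √3| = |z − 3|/(√z + √3).
Restrict δ ≤ 3 so that |z − 3| < 3 forces z > 0, and then √z + √3 > √3.
Hence |√z − √3| < |z − 3|/√3, which is < ϵ once |z − 3| < √3·ϵ.
Take δ = min(3, √3·ϵ). If 0 < |z − 3| < δ then z > 0 and |√z − √3| < |z − 3|/√3 < ϵ.

δ = min(3, √3·ϵ)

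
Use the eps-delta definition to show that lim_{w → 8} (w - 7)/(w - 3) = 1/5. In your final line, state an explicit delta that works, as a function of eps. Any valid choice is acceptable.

Fix eps > 0. We want delta > 0 with 0 < |w − 8| < delta ⇒ |(w - 7)/(w - 3) − (1/5)| < eps.
Combining over a common denominator, (w - 7)/(w - 3) − (1/5) = [(w - 7)·5 − 1·(w - 3)] / [5·(w - 3)] = 4(w − 8) / (5(w - 3)).
So |(w - 7)/(w - 3) − (1/5)| = 4|w − 8| / (5·|w − 3|).
Require delta ≤ 5/2, so |w − 3| ≥ |5| − |w − 8| > 5 − 5/2 = 5/2.
Hence |(w - 7)/(w - 3) − (1/5)| < 4|w − 8|/(5·(5/2)) = (8/25)|w − 8|, which is < eps once |w − 8| < (25/8)eps.
Take delta = min(5/2, (25/8)eps). Then 0 < |w − 8| < delta forces both bounds, so |(w - 7)/(w - 3) − (1/5)| < eps.

delta = min(5/2, (25/8)eps)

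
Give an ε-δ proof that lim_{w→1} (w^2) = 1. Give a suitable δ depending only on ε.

Fix ε > 0. We seek δ > 0 with 0 < |w − 1| < δ ⇒ |w^2 − 1| < ε.
Factor: w^2 − 1 = (w − 1)(w + 1), so |w^2 − 1| = |w − 1|·|w + 1|.
Restrict δ ≤ 1. Then |w − 1| < 1 gives |w| < 2, so by the triangle inequality |w + 1| ≤ 2 + 1 = 3.
Hence |w^2 − 1| ≤ 3|w − 1|, which is < ε once |w − 1| < ε/3.
Take δ = min(1, ε/3). If 0 < |w − 1| < δ then both bounds hold and |w^2 − 1| ≤ 3|w − 1| < 3·(ε/3) = ε.

δ = min(1, ε/3)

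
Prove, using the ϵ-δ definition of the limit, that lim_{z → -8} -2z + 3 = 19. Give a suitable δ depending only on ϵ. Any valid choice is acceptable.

δ = ϵ/2

Fix ϵ > 0. We need δ > 0 so that 0 < |z + 8| < δ implies |(-2z + 3) − 19| < ϵ.
|(-2z + 3) − 19| = |-2z - 16| = 2|z + 8|.
So 2|z + 8| < ϵ exactly when |z + 8| < ϵ/2.
Take δ = ϵ/2. If 0 < |z + 8| < δ then |(-2z + 3) − 19| = 2|z + 8| < 2·(ϵ/2) = ϵ.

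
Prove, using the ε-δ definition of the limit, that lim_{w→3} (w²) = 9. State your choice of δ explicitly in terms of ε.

Suppose ε > 0. We seek δ > 0 with 0 < |w − 3| < δ ⇒ |w² − 9| < ε.
Factor: w² − 9 = (w − 3)(w + 3), so |w² − 9| = |w − 3|·|w + 3|.
Impose δ ≤ 1 so that |w| < 4; then |w + 3| ≤ 7.
Hence |w² − 9| ≤ 7|w − 3|, which is < ε once |w − 3| < ε/7.
Take δ = min(1, ε/7). If 0 < |w − 3| < δ then both bounds hold and |w² − 9| ≤ 7|w − 3| < 7·(ε/7) = ε.

δ = min(1, ε/7)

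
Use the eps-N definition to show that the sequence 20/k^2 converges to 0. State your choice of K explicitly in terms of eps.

K = (20/eps)^{1/2}

Suppose eps > 0. For k ≥ 1, |20/k^2 − 0| = 20/k^2.
20/k^2 < eps ⇔ k^2 > 20/eps ⇔ k > (20/eps)^{1/2}.
Take K = (20/eps)^{1/2}. Then k > K implies 20/k^2 < eps.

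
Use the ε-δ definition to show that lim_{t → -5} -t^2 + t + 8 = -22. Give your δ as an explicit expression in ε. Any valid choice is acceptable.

δ = min(1, ε/12)

Let ε > 0. We want δ > 0 such that 0 < |t + 5| < δ implies |(-t^2 + t + 8) + 22| < ε.
(-t^2 + t + 8) + 22 = -t^2 + t + 30 = (t + 5)(-t + 6).
So |(-t^2 + t + 8) + 22| = |t + 5|·|-t + 6|.
Require δ ≤ 1. Then |t + 5| < 1 gives |t| < 6, and by the triangle inequality |-t + 6| ≤ 6 + 6 = 12.
Hence |(-t^2 + t + 8) + 22| ≤ 12|t + 5| < ε provided |t + 5| < ε/12.
Take δ = min(1, ε/12). Then 0 < |t + 5| < δ gives both |t + 5| < 1 and |t + 5| < ε/12, so |(-t^2 + t + 8) + 22| < ε.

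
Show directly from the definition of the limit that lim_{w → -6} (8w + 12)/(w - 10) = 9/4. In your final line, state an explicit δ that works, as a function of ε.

Let ε > 0 be given. We want δ > 0 with 0 < |w + 6| < δ ⇒ |(8w + 12)/(w - 10) − (9/4)| < ε.
Combining over a common denominator, (8w + 12)/(w - 10) − (9/4) = [(8w + 12)·(-16) − (-36)·(w - 10)] / [(-16)·(w - 10)] = -92(w + 6) / ((-16)(w - 10)).
So |(8w + 12)/(w - 10) − (9/4)| = 92|w + 6| / (16·|w − 10|).
Restrict δ ≤ 8. Then |w + 6| < 8 gives |w − 10| = |(w + 6) + (-16)| ≥ 16 − 8 = 8.
Hence |(8w + 12)/(w - 10) − (9/4)| < 92|w + 6|/(16·8) = (23/32)|w + 6|, which is < ε once |w + 6| < (32/23)ε.
Take δ = min(8, (32/23)ε). Then 0 < |w + 6| < δ forces both bounds, so |(8w + 12)/(w - 10) − (9/4)| < ε.

δ = min(8, (32/23)ε)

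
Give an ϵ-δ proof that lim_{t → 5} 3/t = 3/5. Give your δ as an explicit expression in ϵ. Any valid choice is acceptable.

Fix ϵ > 0. We seek δ > 0 such that 0 < |t − 5| < δ implies |3/t − (3/5)| < ϵ.
|3/t − (3/5)| = 3·|5 − t|/(5·|t|) = 3|t − 5|/(5|t|).
Restrict δ ≤ 5/2. Then |t − 5| < 5/2 gives |t| > 5/2, so 5|t| > 25/2.
Then |3/t − (3/5)| < 3|t − 5|/(25/2), which is < ϵ when |t − 5| < (25/6)ϵ.
Take δ = min(5/2, (25/6)ϵ). Then 0 < |t − 5| < δ gives both |t − 5| < 5/2 and |t − 5| < (25/6)ϵ, so |3/t − (3/5)| < ϵ.

δ = min(5/2, (25/6)ϵ)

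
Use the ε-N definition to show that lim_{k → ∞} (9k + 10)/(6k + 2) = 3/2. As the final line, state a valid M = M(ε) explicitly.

Suppose ε > 0. For k ≥ 1, |(9k + 10)/(6k + 2) − (3/2)| = |42|/(6(6k + 2)) = 42/(6(6k + 2)).
Since 6k + 2 ≥ 6k for k ≥ 1, this is ≤ 42/(6·6k) = (7/6)/k.
So |(9k + 10)/(6k + 2) − (3/2)| < ε whenever k > (7/6)/ε.
Take M = (7/6)/ε. If k > M then |(9k + 10)/(6k + 2) − (3/2)| ≤ (7/6)/k < ε.

M = (7/6)/ε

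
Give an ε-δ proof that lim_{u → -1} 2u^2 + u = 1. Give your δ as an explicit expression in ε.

δ = min(1, ε/5)

Let ε > 0 be given. We want δ > 0 such that 0 < |u + 1| < δ implies |(2u^2 + u) − 1| < ε.
(2u^2 + u) − 1 = 2u^2 + u - 1 = (u + 1)(2u - 1).
So |(2u^2 + u) − 1| = |u + 1|·|2u - 1|.
Require δ ≤ 1. Then |u + 1| < 1 gives |u| < 2, and by the triangle inequality |2u - 1| ≤ 2·2 + 1 = 5.
Hence |(2u^2 + u) − 1| ≤ 5|u + 1| < ε provided |u + 1| < ε/5.
Choosing δ = min(1, ε/5) ensures both conditions, hence |(2u^2 + u) − 1| < ε.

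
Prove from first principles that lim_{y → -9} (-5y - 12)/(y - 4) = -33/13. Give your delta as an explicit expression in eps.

delta = min(13/2, (169/64)eps)

Suppose eps > 0. We want delta > 0 with 0 < |y + 9| < delta ⇒ |(-5y - 12)/(y - 4) + 33/13| < eps.
Combining over a common denominator, (-5y - 12)/(y - 4) + 33/13 = [(-5y - 12)·(-13) − 33·(y - 4)] / [(-13)·(y - 4)] = 32(y + 9) / ((-13)(y - 4)).
So |(-5y - 12)/(y - 4) + 33/13| = 32|y + 9| / (13·|y − 4|).
Require delta ≤ 13/2, so |y − 4| ≥ |-13| − |y + 9| > 13 − 13/2 = 13/2.
Hence |(-5y - 12)/(y - 4) + 33/13| < 32|y + 9|/(13·(13/2)) = (64/169)|y + 9|, which is < eps once |y + 9| < (169/64)eps.
Take delta = min(13/2, (169/64)eps). Then 0 < |y + 9| < delta forces both bounds, so |(-5y - 12)/(y - 4) + 33/13| < eps.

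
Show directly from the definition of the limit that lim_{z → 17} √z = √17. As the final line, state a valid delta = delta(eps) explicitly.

Fix eps > 0. We want delta > 0 such that 0 < |z − 17| < delta implies |√z − √17| < eps.
Multiplying by the conjugate, |√z − √17| = |z − 17|/(√z + √17).
Restrict delta ≤ 17 so that |z − 17| < 17 forces z > 0, and then √z + √17 > √17.
Hence |√z − √17| < |z − 17|/√17, which is < eps once |z − 17| < √17·eps.
Take delta = min(17, √17·eps). If 0 < |z − 17| < delta then z > 0 and |√z − √17| < |z − 17|/√17 < eps.

delta = min(17, √17·eps)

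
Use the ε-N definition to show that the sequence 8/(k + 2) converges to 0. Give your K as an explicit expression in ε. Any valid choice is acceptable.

K = 8/ε

Suppose ε > 0. For k ≥ 1, |8/(k + 2) − 0| = 8/(k + 2) ≤ 8/k.
We need 8/k < ε, i.e. k > 8/ε.
Take K = 8/ε. If k > K then |8/(k + 2)| ≤ 8/k < ε.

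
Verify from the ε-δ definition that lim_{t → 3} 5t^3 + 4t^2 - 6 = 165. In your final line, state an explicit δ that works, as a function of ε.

δ = min(2, ε/277)

Suppose ε > 0. We want δ > 0 such that 0 < |t − 3| < δ implies |(5t^3 + 4t^2 - 6) − 165| < ε.
(5t^3 + 4t^2 - 6) − 165 = 5t^3 + 4t^2 - 171 = (t − 3)(5t^2 + 19t + 57).
So |(5t^3 + 4t^2 - 6) − 165| = |t − 3|·|5t^2 + 19t + 57|.
Assume first that |t − 3| < 2, so |t| < 5. Then |5t^2 + 19t + 57| ≤ 5·5^2 + 19·5 + 57 = 277.
Hence |(5t^3 + 4t^2 - 6) − 165| ≤ 277|t − 3| < ε provided |t − 3| < ε/277.
Take δ = min(2, ε/277). Then 0 < |t − 3| < δ gives both |t − 3| < 2 and |t − 3| < ε/277, so |(5t^3 + 4t^2 - 6) − 165| < ε.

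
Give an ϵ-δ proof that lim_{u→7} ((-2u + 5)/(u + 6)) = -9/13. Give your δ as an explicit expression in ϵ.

δ = min(13/2, (169/34)ϵ)

Suppose ϵ > 0. We want δ > 0 with 0 < |u − 7| < δ ⇒ |(-2u + 5)/(u + 6) + 9/13| < ϵ.
Combining over a common denominator, (-2u + 5)/(u + 6) + 9/13 = [(-2u + 5)·13 − (-9)·(u + 6)] / [13·(u + 6)] = -17(u − 7) / (13(u + 6)).
So |(-2u + 5)/(u + 6) + 9/13| = 17|u − 7| / (13·|u + 6|).
Require δ ≤ 13/2, so |u + 6| ≥ |13| − |u − 7| > 13 − 13/2 = 13/2.
Hence |(-2u + 5)/(u + 6) + 9/13| < 17|u − 7|/(13·(13/2)) = (34/169)|u − 7|, which is < ϵ once |u − 7| < (169/34)ϵ.
Take δ = min(13/2, (169/34)ϵ). Then 0 < |u − 7| < δ forces both bounds, so |(-2u + 5)/(u + 6) + 9/13| < ϵ.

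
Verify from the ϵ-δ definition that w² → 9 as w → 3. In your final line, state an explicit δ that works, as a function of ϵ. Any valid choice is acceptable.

δ = min(2, ϵ/8)

Fix ϵ > 0. We seek δ > 0 with 0 < |w − 3| < δ ⇒ |w² − 9| < ϵ.
Factor: w² − 9 = (w − 3)(w + 3), so |w² − 9| = |w − 3|·|w + 3|.
Restrict δ ≤ 2. Then |w − 3| < 2 gives |w| < 5, so by the triangle inequality |w + 3| ≤ 5 + 3 = 8.
Hence |w² − 9| ≤ 8|w − 3|, which is < ϵ once |w − 3| < ϵ/8.
Take δ = min(2, ϵ/8). If 0 < |w − 3| < δ then both bounds hold and |w² − 9| ≤ 8|w − 3| < 8·(ϵ/8) = ϵ.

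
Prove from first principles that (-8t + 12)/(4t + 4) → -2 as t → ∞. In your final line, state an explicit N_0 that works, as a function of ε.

N_0 = 5/ε

Fix ε > 0. We seek N_0 > 0 such that t > N_0 implies |(-8t + 12)/(4t + 4) + 2| < ε.
(-8t + 12)/(4t + 4) + 2 = (4(-8t + 12) − (-8)(4t + 4)) / (4(4t + 4)) = 80/(4(4t + 4)).
For t > 0 we have 4t + 4 > 4t, so |(-8t + 12)/(4t + 4) + 2| = 80/(4(4t + 4)) < 80/(4·4t) = 5/t.
Thus |(-8t + 12)/(4t + 4) + 2| < ε whenever t > 5/ε.
Take N_0 = 5/ε. If t > N_0 then |(-8t + 12)/(4t + 4) + 2| < 5/t < ε.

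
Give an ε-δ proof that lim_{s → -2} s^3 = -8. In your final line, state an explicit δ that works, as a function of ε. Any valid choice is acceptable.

δ = min(1, ε/19)

Let ε > 0. We seek δ > 0 with 0 < |s + 2| < δ ⇒ |s^3 + 8| < ε.
Factor: s^3 + 8 = (s + 2)(s^2 - 2s + 4), so |s^3 + 8| = |s + 2|·|s^2 - 2s + 4|.
Restrict δ ≤ 1. Then |s + 2| < 1 gives |s| < 3, so by the triangle inequality |s^2 - 2s + 4| ≤ 3^2 + 2·3 + 4 = 19.
Hence |s^3 + 8| ≤ 19|s + 2|, which is < ε once |s + 2| < ε/19.
Take δ = min(1, ε/19). If 0 < |s + 2| < δ then both bounds hold and |s^3 + 8| ≤ 19|s + 2| < 19·(ε/19) = ε.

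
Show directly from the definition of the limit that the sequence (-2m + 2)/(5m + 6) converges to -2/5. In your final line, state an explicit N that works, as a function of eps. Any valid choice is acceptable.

N = (22/25)/eps

Let eps > 0 be given. For m ≥ 1, |(-2m + 2)/(5m + 6) + 2/5| = |22|/(5(5m + 6)) = 22/(5(5m + 6)).
Since 5m + 6 ≥ 5m for m ≥ 1, this is ≤ 22/(5·5m) = (22/25)/m.
So |(-2m + 2)/(5m + 6) + 2/5| < eps whenever m > (22/25)/eps.
Take N = (22/25)/eps. If m > N then |(-2m + 2)/(5m + 6) + 2/5| ≤ (22/25)/m < eps.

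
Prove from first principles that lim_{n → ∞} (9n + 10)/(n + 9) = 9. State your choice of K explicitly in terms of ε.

K = 71/ε

Let ε > 0. For n ≥ 1, |(9n + 10)/(n + 9) − 9| = |-71|/((n + 9)) = 71/((n + 9)).
Since n + 9 ≥ n for n ≥ 1, this is ≤ 71/(n) = 71/n.
So |(9n + 10)/(n + 9) − 9| < ε whenever n > 71/ε.
Take K = 71/ε. If n > K then |(9n + 10)/(n + 9) − 9| ≤ 71/n < ε.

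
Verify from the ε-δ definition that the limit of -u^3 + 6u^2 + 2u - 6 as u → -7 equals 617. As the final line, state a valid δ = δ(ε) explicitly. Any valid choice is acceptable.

δ = min(1, ε/257)

Let ε > 0 be given. We want δ > 0 such that 0 < |u + 7| < δ implies |(-u^3 + 6u^2 + 2u - 6) − 617| < ε.
(-u^3 + 6u^2 + 2u - 6) − 617 = -u^3 + 6u^2 + 2u - 623 = (u + 7)(-u^2 + 13u - 89).
So |(-u^3 + 6u^2 + 2u - 6) − 617| = |u + 7|·|-u^2 + 13u - 89|.
Require δ ≤ 1. Then |u + 7| < 1 gives |u| < 8, and by the triangle inequality |-u^2 + 13u - 89| ≤ 8^2 + 13·8 + 89 = 257.
Hence |(-u^3 + 6u^2 + 2u - 6) − 617| ≤ 257|u + 7| < ε provided |u + 7| < ε/257.
Choosing δ = min(1, ε/257) ensures both conditions, hence |(-u^3 + 6u^2 + 2u - 6) − 617| < ε.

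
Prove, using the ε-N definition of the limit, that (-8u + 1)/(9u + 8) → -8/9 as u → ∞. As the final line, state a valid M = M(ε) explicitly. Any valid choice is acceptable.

Let ε > 0. We seek M > 0 such that u > M implies |(-8u + 1)/(9u + 8) + 8/9| < ε.
(-8u + 1)/(9u + 8) + 8/9 = (9(-8u + 1) − (-8)(9u + 8)) / (9(9u + 8)) = 73/(9(9u + 8)).
For u > 0 we have 9u + 8 > 9u, so |(-8u + 1)/(9u + 8) + 8/9| = 73/(9(9u + 8)) < 73/(9·9u) = (73/81)/u.
Thus |(-8u + 1)/(9u + 8) + 8/9| < ε whenever u > (73/81)/ε.
Take M = (73/81)/ε. If u > M then |(-8u + 1)/(9u + 8) + 8/9| < (73/81)/u < ε.

M = (73/81)/ε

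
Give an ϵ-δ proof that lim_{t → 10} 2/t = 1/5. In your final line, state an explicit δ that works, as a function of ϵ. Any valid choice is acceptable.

Suppose ϵ > 0. We seek δ > 0 such that 0 < |t − 10| < δ implies |2/t − (1/5)| < ϵ.
|2/t − (1/5)| = 2·|10 − t|/(10·|t|) = 2|t − 10|/(10|t|).
Restrict δ ≤ 5. Then |t − 10| < 5 gives |t| > 5, so 10|t| > 50.
Then |2/t − (1/5)| < 2|t − 10|/50, which is < ϵ when |t − 10| < 25ϵ.
Take δ = min(5, 25ϵ). Then 0 < |t − 10| < δ gives both |t − 10| < 5 and |t − 10| < 25ϵ, so |2/t − (1/5)| < ϵ.

δ = min(5, 25ϵ)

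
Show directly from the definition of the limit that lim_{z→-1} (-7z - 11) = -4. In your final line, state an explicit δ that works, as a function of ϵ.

Suppose ϵ > 0. We need δ > 0 so that 0 < |z + 1| < δ implies |(-7z - 11) + 4| < ϵ.
|(-7z - 11) + 4| = |-7z - 7| = 7|z + 1|.
Thus it suffices that |z + 1| < ϵ/7.
Choosing δ = ϵ/7 gives |(-7z - 11) + 4| = 7|z + 1| < ϵ whenever |z + 1| < δ.

δ = ϵ/7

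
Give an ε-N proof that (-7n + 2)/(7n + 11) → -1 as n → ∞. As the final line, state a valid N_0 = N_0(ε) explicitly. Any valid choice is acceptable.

Let ε > 0 be given. For n ≥ 1, |(-7n + 2)/(7n + 11) + 1| = |91|/(7(7n + 11)) = 91/(7(7n + 11)).
Since 7n + 11 ≥ 7n for n ≥ 1, this is ≤ 91/(7·7n) = (13/7)/n.
So |(-7n + 2)/(7n + 11) + 1| < ε whenever n > (13/7)/ε.
Take N_0 = (13/7)/ε. If n > N_0 then |(-7n + 2)/(7n + 11) + 1| ≤ (13/7)/n < ε.

N_0 = (13/7)/ε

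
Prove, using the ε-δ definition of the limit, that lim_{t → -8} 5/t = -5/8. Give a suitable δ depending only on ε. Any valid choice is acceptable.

δ = min(4, (32/5)ε)

Let ε > 0 be given. We seek δ > 0 such that 0 < |t + 8| < δ implies |5/t + 5/8| < ε.
|5/t + 5/8| = 5·|-8 − t|/(8·|t|) = 5|t + 8|/(8|t|).
Restrict δ ≤ 4. Then |t + 8| < 4 gives |t| > 4, so 8|t| > 32.
Then |5/t + 5/8| < 5|t + 8|/32, which is < ε when |t + 8| < (32/5)ε.
Take δ = min(4, (32/5)ε). Then 0 < |t + 8| < δ gives both |t + 8| < 4 and |t + 8| < (32/5)ε, so |5/t + 5/8| < ε.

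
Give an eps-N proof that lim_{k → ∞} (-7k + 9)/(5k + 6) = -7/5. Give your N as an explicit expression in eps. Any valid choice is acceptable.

N = (87/25)/eps

Suppose eps > 0. For k ≥ 1, |(-7k + 9)/(5k + 6) + 7/5| = |87|/(5(5k + 6)) = 87/(5(5k + 6)).
Since 5k + 6 ≥ 5k for k ≥ 1, this is ≤ 87/(5·5k) = (87/25)/k.
So |(-7k + 9)/(5k + 6) + 7/5| < eps whenever k > (87/25)/eps.
Take N = (87/25)/eps. If k > N then |(-7k + 9)/(5k + 6) + 7/5| ≤ (87/25)/k < eps.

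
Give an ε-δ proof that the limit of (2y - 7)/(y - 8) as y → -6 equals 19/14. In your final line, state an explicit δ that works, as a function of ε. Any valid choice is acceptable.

Let ε > 0. We want δ > 0 with 0 < |y + 6| < δ ⇒ |(2y - 7)/(y - 8) − (19/14)| < ε.
Combining over a common denominator, (2y - 7)/(y - 8) − (19/14) = [(2y - 7)·(-14) − (-19)·(y - 8)] / [(-14)·(y - 8)] = -9(y + 6) / ((-14)(y - 8)).
So |(2y - 7)/(y - 8) − (19/14)| = 9|y + 6| / (14·|y − 8|).
Require δ ≤ 7, so |y − 8| ≥ |-14| − |y + 6| > 14 − 7 = 7.
Hence |(2y - 7)/(y - 8) − (19/14)| < 9|y + 6|/(14·7) = (9/98)|y + 6|, which is < ε once |y + 6| < (98/9)ε.
Take δ = min(7, (98/9)ε). Then 0 < |y + 6| < δ forces both bounds, so |(2y - 7)/(y - 8) − (19/14)| < ε.

δ = min(7, (98/9)ε)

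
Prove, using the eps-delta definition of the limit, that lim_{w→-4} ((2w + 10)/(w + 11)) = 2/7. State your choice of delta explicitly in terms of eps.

delta = min(7/2, (49/24)eps)

Fix eps > 0. We want delta > 0 with 0 < |w + 4| < delta ⇒ |(2w + 10)/(w + 11) − (2/7)| < eps.
Combining over a common denominator, (2w + 10)/(w + 11) − (2/7) = [(2w + 10)·7 − 2·(w + 11)] / [7·(w + 11)] = 12(w + 4) / (7(w + 11)).
So |(2w + 10)/(w + 11) − (2/7)| = 12|w + 4| / (7·|w + 11|).
Restrict delta ≤ 7/2. Then |w + 4| < 7/2 gives |w + 11| = |(w + 4) + 7| ≥ 7 − 7/2 = 7/2.
Hence |(2w + 10)/(w + 11) − (2/7)| < 12|w + 4|/(7·(7/2)) = (24/49)|w + 4|, which is < eps once |w + 4| < (49/24)eps.
Take delta = min(7/2, (49/24)eps). Then 0 < |w + 4| < delta forces both bounds, so |(2w + 10)/(w + 11) − (2/7)| < eps.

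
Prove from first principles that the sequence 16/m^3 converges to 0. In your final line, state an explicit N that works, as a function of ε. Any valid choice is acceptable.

Let ε > 0 be given. For m ≥ 1, |16/m^3 − 0| = 16/m^3.
16/m^3 < ε ⇔ m^3 > 16/ε ⇔ m > (16/ε)^{1/3}.
Take N = (16/ε)^{1/3}. Then m > N implies 16/m^3 < ε.

N = (16/ε)^{1/3}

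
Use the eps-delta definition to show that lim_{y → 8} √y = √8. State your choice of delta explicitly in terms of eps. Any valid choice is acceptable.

Suppose eps > 0. We want delta > 0 such that 0 < |y − 8| < delta implies |√y − √8| < eps.
Multiplying by the conjugate, |√y − √8| = |y − 8|/(√y + √8).
Restrict delta ≤ 8 so that |y − 8| < 8 forces y > 0, and then √y + √8 > √8.
Hence |√y − √8| < |y − 8|/√8, which is < eps once |y − 8| < √8·eps.
Take delta = min(8, √8·eps). If 0 < |y − 8| < delta then y > 0 and |√y − √8| < |y − 8|/√8 < eps.

delta = min(8, √8·eps)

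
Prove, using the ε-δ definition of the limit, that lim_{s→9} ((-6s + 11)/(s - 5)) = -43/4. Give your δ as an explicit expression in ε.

δ = min(2, (8/19)ε)

Fix ε > 0. We want δ > 0 with 0 < |s − 9| < δ ⇒ |(-6s + 11)/(s - 5) + 43/4| < ε.
Combining over a common denominator, (-6s + 11)/(s - 5) + 43/4 = [(-6s + 11)·4 − (-43)·(s - 5)] / [4·(s - 5)] = 19(s − 9) / (4(s - 5)).
So |(-6s + 11)/(s - 5) + 43/4| = 19|s − 9| / (4·|s − 5|).
Require δ ≤ 2, so |s − 5| ≥ |4| − |s − 9| > 4 − 2 = 2.
Hence |(-6s + 11)/(s - 5) + 43/4| < 19|s − 9|/(4·2) = (19/8)|s − 9|, which is < ε once |s − 9| < (8/19)ε.
Take δ = min(2, (8/19)ε). Then 0 < |s − 9| < δ forces both bounds, so |(-6s + 11)/(s - 5) + 43/4| < ε.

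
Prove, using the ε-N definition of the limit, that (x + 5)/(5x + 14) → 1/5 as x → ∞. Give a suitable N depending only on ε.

Let ε > 0. We seek N > 0 such that x > N implies |(x + 5)/(5x + 14) − (1/5)| < ε.
(x + 5)/(5x + 14) − (1/5) = (5(x + 5) − (5x + 14)) / (5(5x + 14)) = 11/(5(5x + 14)).
For x > 0 we have 5x + 14 > 5x, so |(x + 5)/(5x + 14) − (1/5)| = 11/(5(5x + 14)) < 11/(5·5x) = (11/25)/x.
Thus |(x + 5)/(5x + 14) − (1/5)| < ε whenever x > (11/25)/ε.
Take N = (11/25)/ε. If x > N then |(x + 5)/(5x + 14) − (1/5)| < (11/25)/x < ε.

N = (11/25)/ε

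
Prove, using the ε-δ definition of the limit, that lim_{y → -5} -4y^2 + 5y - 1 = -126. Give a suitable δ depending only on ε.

δ = min(1, ε/49)

Let ε > 0. We want δ > 0 such that 0 < |y + 5| < δ implies |(-4y^2 + 5y - 1) + 126| < ε.
(-4y^2 + 5y - 1) + 126 = -4y^2 + 5y + 125 = (y + 5)(-4y + 25).
So |(-4y^2 + 5y - 1) + 126| = |y + 5|·|-4y + 25|.
Require δ ≤ 1. Then |y + 5| < 1 gives |y| < 6, and by the triangle inequality |-4y + 25| ≤ 4·6 + 25 = 49.
Hence |(-4y^2 + 5y - 1) + 126| ≤ 49|y + 5| < ε provided |y + 5| < ε/49.
Take δ = min(1, ε/49). Then 0 < |y + 5| < δ gives both |y + 5| < 1 and |y + 5| < ε/49, so |(-4y^2 + 5y - 1) + 126| < ε.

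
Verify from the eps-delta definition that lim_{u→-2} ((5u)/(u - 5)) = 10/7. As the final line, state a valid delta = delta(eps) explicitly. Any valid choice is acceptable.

Let eps > 0. We want delta > 0 with 0 < |u + 2| < delta ⇒ |(5u)/(u - 5) − (10/7)| < eps.
Combining over a common denominator, (5u)/(u - 5) − (10/7) = [(5u)·(-7) − (-10)·(u - 5)] / [(-7)·(u - 5)] = -25(u + 2) / ((-7)(u - 5)).
So |(5u)/(u - 5) − (10/7)| = 25|u + 2| / (7·|u − 5|).
Restrict delta ≤ 7/2. Then |u + 2| < 7/2 gives |u − 5| = |(u + 2) + (-7)| ≥ 7 − 7/2 = 7/2.
Hence |(5u)/(u - 5) − (10/7)| < 25|u + 2|/(7·(7/2)) = (50/49)|u + 2|, which is < eps once |u + 2| < (49/50)eps.
Take delta = min(7/2, (49/50)eps). Then 0 < |u + 2| < delta forces both bounds, so |(5u)/(u - 5) − (10/7)| < eps.

delta = min(7/2, (49/50)eps)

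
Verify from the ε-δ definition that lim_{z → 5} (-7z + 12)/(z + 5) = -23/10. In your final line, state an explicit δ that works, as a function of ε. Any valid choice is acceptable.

δ = min(5, (50/47)ε)

Let ε > 0 be given. We want δ > 0 with 0 < |z − 5| < δ ⇒ |(-7z + 12)/(z + 5) + 23/10| < ε.
Combining over a common denominator, (-7z + 12)/(z + 5) + 23/10 = [(-7z + 12)·10 − (-23)·(z + 5)] / [10·(z + 5)] = -47(z − 5) / (10(z + 5)).
So |(-7z + 12)/(z + 5) + 23/10| = 47|z − 5| / (10·|z + 5|).
Require δ ≤ 5, so |z + 5| ≥ |10| − |z − 5| > 10 − 5 = 5.
Hence |(-7z + 12)/(z + 5) + 23/10| < 47|z − 5|/(10·5) = (47/50)|z − 5|, which is < ε once |z − 5| < (50/47)ε.
Take δ = min(5, (50/47)ε). Then 0 < |z − 5| < δ forces both bounds, so |(-7z + 12)/(z + 5) + 23/10| < ε.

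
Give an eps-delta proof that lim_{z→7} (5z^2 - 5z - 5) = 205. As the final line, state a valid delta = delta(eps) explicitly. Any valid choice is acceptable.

delta = min(1, eps/70)

Let eps > 0 be given. We want delta > 0 such that 0 < |z − 7| < delta implies |(5z^2 - 5z - 5) − 205| < eps.
(5z^2 - 5z - 5) − 205 = 5z^2 - 5z - 210 = (z − 7)(5z + 30).
So |(5z^2 - 5z - 5) − 205| = |z − 7|·|5z + 30|.
Require delta ≤ 1. Then |z − 7| < 1 gives |z| < 8, and by the triangle inequality |5z + 30| ≤ 5·8 + 30 = 70.
Hence |(5z^2 - 5z - 5) − 205| ≤ 70|z − 7| < eps provided |z − 7| < eps/70.
Take delta = min(1, eps/70). Then 0 < |z − 7| < delta gives both |z − 7| < 1 and |z − 7| < eps/70, so |(5z^2 - 5z - 5) − 205| < eps.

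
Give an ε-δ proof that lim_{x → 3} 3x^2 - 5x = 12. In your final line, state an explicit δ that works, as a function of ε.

δ = min(1, ε/16)

Let ε > 0. We want δ > 0 such that 0 < |x − 3| < δ implies |(3x^2 - 5x) − 12| < ε.
(3x^2 - 5x) − 12 = 3x^2 - 5x - 12 = (x − 3)(3x + 4).
So |(3x^2 - 5x) − 12| = |x − 3|·|3x + 4|.
Assume first that |x − 3| < 1, so |x| < 4. Then |3x + 4| ≤ 3·4 + 4 = 16.
Hence |(3x^2 - 5x) − 12| ≤ 16|x − 3| < ε provided |x − 3| < ε/16.
Take δ = min(1, ε/16). Then 0 < |x − 3| < δ gives both |x − 3| < 1 and |x − 3| < ε/16, so |(3x^2 - 5x) − 12| < ε.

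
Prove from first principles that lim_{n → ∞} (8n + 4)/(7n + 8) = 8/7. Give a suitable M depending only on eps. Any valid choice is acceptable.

Fix eps > 0. For n ≥ 1, |(8n + 4)/(7n + 8) − (8/7)| = |-36|/(7(7n + 8)) = 36/(7(7n + 8)).
Since 7n + 8 ≥ 7n for n ≥ 1, this is ≤ 36/(7·7n) = (36/49)/n.
So |(8n + 4)/(7n + 8) − (8/7)| < eps whenever n > (36/49)/eps.
Take M = (36/49)/eps. If n > M then |(8n + 4)/(7n + 8) − (8/7)| ≤ (36/49)/n < eps.

M = (36/49)/eps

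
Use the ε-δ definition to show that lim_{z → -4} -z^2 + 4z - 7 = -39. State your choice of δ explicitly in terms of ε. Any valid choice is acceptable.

δ = min(1, ε/13)

Let ε > 0 be given. We want δ > 0 such that 0 < |z + 4| < δ implies |(-z^2 + 4z - 7) + 39| < ε.
(-z^2 + 4z - 7) + 39 = -z^2 + 4z + 32 = (z + 4)(-z + 8).
So |(-z^2 + 4z - 7) + 39| = |z + 4|·|-z + 8|.
Require δ ≤ 1. Then |z + 4| < 1 gives |z| < 5, and by the triangle inequality |-z + 8| ≤ 5 + 8 = 13.
Hence |(-z^2 + 4z - 7) + 39| ≤ 13|z + 4| < ε provided |z + 4| < ε/13.
Take δ = min(1, ε/13). Then 0 < |z + 4| < δ gives both |z + 4| < 1 and |z + 4| < ε/13, so |(-z^2 + 4z - 7) + 39| < ε.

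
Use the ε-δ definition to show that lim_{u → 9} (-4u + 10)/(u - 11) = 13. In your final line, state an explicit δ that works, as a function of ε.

Let ε > 0. We want δ > 0 with 0 < |u − 9| < δ ⇒ |(-4u + 10)/(u - 11) − 13| < ε.
Combining over a common denominator, (-4u + 10)/(u - 11) − 13 = [(-4u + 10)·(-2) − (-26)·(u - 11)] / [(-2)·(u - 11)] = 34(u − 9) / ((-2)(u - 11)).
So |(-4u + 10)/(u - 11) − 13| = 34|u − 9| / (2·|u − 11|).
Require δ ≤ 1, so |u − 11| ≥ |-2| − |u − 9| > 2 − 1 = 1.
Hence |(-4u + 10)/(u - 11) − 13| < 34|u − 9|/(2·1) = 17|u − 9|, which is < ε once |u − 9| < (1/17)ε.
Take δ = min(1, (1/17)ε). Then 0 < |u − 9| < δ forces both bounds, so |(-4u + 10)/(u - 11) − 13| < ε.

δ = min(1, (1/17)ε)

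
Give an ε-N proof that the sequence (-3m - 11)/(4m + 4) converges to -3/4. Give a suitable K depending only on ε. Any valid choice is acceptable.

K = 2/ε

Fix ε > 0. For m ≥ 1, |(-3m - 11)/(4m + 4) + 3/4| = |-32|/(4(4m + 4)) = 32/(4(4m + 4)).
Since 4m + 4 ≥ 4m for m ≥ 1, this is ≤ 32/(4·4m) = 2/m.
So |(-3m - 11)/(4m + 4) + 3/4| < ε whenever m > 2/ε.
Take K = 2/ε. If m > K then |(-3m - 11)/(4m + 4) + 3/4| ≤ 2/m < ε.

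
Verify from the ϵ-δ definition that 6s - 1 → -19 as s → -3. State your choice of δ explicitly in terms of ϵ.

δ = ϵ/6

Let ϵ > 0. We need δ > 0 so that 0 < |s + 3| < δ implies |(6s - 1) + 19| < ϵ.
Since (6s - 1) + 19 = 6(s + 3), we have |(6s - 1) + 19| = 6|s + 3|.
So 6|s + 3| < ϵ exactly when |s + 3| < ϵ/6.
Take δ = ϵ/6. If 0 < |s + 3| < δ then |(6s - 1) + 19| = 6|s + 3| < 6·(ϵ/6) = ϵ.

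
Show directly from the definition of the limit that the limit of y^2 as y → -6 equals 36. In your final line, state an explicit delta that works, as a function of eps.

delta = min(1, eps/13)

Suppose eps > 0. We seek delta > 0 with 0 < |y + 6| < delta ⇒ |y^2 − 36| < eps.
Factor: y^2 − 36 = (y + 6)(y - 6), so |y^2 − 36| = |y + 6|·|y - 6|.
Impose delta ≤ 1 so that |y| < 7; then |y - 6| ≤ 13.
Hence |y^2 − 36| ≤ 13|y + 6|, which is < eps once |y + 6| < eps/13.
Take delta = min(1, eps/13). If 0 < |y + 6| < delta then both bounds hold and |y^2 − 36| ≤ 13|y + 6| < 13·(eps/13) = eps.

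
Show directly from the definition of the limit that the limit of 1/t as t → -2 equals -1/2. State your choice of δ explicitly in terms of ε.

δ = min(1, 2ε)

Fix ε > 0. We seek δ > 0 such that 0 < |t + 2| < δ implies |1/t + 1/2| < ε.
|1/t + 1/2| = |-2 − t|/(2·|t|) = |t + 2|/(2|t|).
Require δ ≤ 1 so that |t| > 2 − 1 = 1, hence 2|t| > 2.
Then |1/t + 1/2| < |t + 2|/2, which is < ε when |t + 2| < 2ε.
Take δ = min(1, 2ε). Then 0 < |t + 2| < δ gives both |t + 2| < 1 and |t + 2| < 2ε, so |1/t + 1/2| < ε.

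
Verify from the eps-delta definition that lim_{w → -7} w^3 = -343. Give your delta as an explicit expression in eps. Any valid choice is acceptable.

Let eps > 0. We seek delta > 0 with 0 < |w + 7| < delta ⇒ |w^3 + 343| < eps.
Factor: w^3 + 343 = (w + 7)(w^2 - 7w + 49), so |w^3 + 343| = |w + 7|·|w^2 - 7w + 49|.
Impose delta ≤ 2 so that |w| < 9; then |w^2 - 7w + 49| ≤ 193.
Hence |w^3 + 343| ≤ 193|w + 7|, which is < eps once |w + 7| < eps/193.
Take delta = min(2, eps/193). If 0 < |w + 7| < delta then both bounds hold and |w^3 + 343| ≤ 193|w + 7| < 193·(eps/193) = eps.

delta = min(2, eps/193)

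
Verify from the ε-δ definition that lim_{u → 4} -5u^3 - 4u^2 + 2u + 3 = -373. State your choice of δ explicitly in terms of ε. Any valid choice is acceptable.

δ = min(1, ε/339)

Fix ε > 0. We want δ > 0 such that 0 < |u − 4| < δ implies |(-5u^3 - 4u^2 + 2u + 3) + 373| < ε.
(-5u^3 - 4u^2 + 2u + 3) + 373 = -5u^3 - 4u^2 + 2u + 376 = (u − 4)(-5u^2 - 24u - 94).
So |(-5u^3 - 4u^2 + 2u + 3) + 373| = |u − 4|·|-5u^2 - 24u - 94|.
Assume first that |u − 4| < 1, so |u| < 5. Then |-5u^2 - 24u - 94| ≤ 5·5^2 + 24·5 + 94 = 339.
Hence |(-5u^3 - 4u^2 + 2u + 3) + 373| ≤ 339|u − 4| < ε provided |u − 4| < ε/339.
Take δ = min(1, ε/339). Then 0 < |u − 4| < δ gives both |u − 4| < 1 and |u − 4| < ε/339, so |(-5u^3 - 4u^2 + 2u + 3) + 373| < ε.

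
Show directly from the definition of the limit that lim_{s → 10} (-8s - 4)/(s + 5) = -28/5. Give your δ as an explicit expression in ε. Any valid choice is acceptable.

δ = min(15/2, (25/8)ε)

Let ε > 0. We want δ > 0 with 0 < |s − 10| < δ ⇒ |(-8s - 4)/(s + 5) + 28/5| < ε.
Combining over a common denominator, (-8s - 4)/(s + 5) + 28/5 = [(-8s - 4)·15 − (-84)·(s + 5)] / [15·(s + 5)] = -36(s − 10) / (15(s + 5)).
So |(-8s - 4)/(s + 5) + 28/5| = 36|s − 10| / (15·|s + 5|).
Restrict δ ≤ 15/2. Then |s − 10| < 15/2 gives |s + 5| = |(s − 10) + 15| ≥ 15 − 15/2 = 15/2.
Hence |(-8s - 4)/(s + 5) + 28/5| < 36|s − 10|/(15·(15/2)) = (8/25)|s − 10|, which is < ε once |s − 10| < (25/8)ε.
Take δ = min(15/2, (25/8)ε). Then 0 < |s − 10| < δ forces both bounds, so |(-8s - 4)/(s + 5) + 28/5| < ε.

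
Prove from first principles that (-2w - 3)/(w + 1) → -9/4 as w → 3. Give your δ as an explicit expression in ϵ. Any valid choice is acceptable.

δ = min(2, 8ϵ)

Let ϵ > 0 be given. We want δ > 0 with 0 < |w − 3| < δ ⇒ |(-2w - 3)/(w + 1) + 9/4| < ϵ.
Combining over a common denominator, (-2w - 3)/(w + 1) + 9/4 = [(-2w - 3)·4 − (-9)·(w + 1)] / [4·(w + 1)] = 1(w − 3) / (4(w + 1)).
So |(-2w - 3)/(w + 1) + 9/4| = |w − 3| / (4·|w + 1|).
Restrict δ ≤ 2. Then |w − 3| < 2 gives |w + 1| = |(w − 3) + 4| ≥ 4 − 2 = 2.
Hence |(-2w - 3)/(w + 1) + 9/4| < |w − 3|/(4·2) = (1/8)|w − 3|, which is < ϵ once |w − 3| < 8ϵ.
Take δ = min(2, 8ϵ). Then 0 < |w − 3| < δ forces both bounds, so |(-2w - 3)/(w + 1) + 9/4| < ϵ.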